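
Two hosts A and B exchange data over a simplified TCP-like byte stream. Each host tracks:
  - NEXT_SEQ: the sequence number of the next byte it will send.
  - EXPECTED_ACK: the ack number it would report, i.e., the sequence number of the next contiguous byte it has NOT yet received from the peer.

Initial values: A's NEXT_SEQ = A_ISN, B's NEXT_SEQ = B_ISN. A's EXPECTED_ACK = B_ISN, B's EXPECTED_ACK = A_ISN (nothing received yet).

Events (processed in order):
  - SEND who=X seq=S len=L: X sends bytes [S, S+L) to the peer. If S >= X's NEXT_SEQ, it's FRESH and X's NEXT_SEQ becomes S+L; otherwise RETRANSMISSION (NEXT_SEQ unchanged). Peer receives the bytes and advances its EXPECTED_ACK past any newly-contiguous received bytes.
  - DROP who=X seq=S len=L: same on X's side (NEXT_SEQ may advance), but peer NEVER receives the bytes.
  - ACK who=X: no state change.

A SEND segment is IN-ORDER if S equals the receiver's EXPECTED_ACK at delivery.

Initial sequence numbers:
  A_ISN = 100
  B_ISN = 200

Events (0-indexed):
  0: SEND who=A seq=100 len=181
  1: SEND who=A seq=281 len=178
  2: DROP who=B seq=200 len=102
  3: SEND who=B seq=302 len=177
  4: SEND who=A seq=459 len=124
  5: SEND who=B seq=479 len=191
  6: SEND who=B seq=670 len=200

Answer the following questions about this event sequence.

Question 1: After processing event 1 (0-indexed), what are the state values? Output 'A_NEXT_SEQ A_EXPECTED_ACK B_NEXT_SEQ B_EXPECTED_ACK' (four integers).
After event 0: A_seq=281 A_ack=200 B_seq=200 B_ack=281
After event 1: A_seq=459 A_ack=200 B_seq=200 B_ack=459

459 200 200 459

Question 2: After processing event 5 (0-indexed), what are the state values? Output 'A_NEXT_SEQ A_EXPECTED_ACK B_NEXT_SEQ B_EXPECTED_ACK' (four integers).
After event 0: A_seq=281 A_ack=200 B_seq=200 B_ack=281
After event 1: A_seq=459 A_ack=200 B_seq=200 B_ack=459
After event 2: A_seq=459 A_ack=200 B_seq=302 B_ack=459
After event 3: A_seq=459 A_ack=200 B_seq=479 B_ack=459
After event 4: A_seq=583 A_ack=200 B_seq=479 B_ack=583
After event 5: A_seq=583 A_ack=200 B_seq=670 B_ack=583

583 200 670 583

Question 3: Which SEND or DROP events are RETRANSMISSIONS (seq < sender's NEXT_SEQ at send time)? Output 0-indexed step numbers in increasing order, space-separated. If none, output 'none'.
Step 0: SEND seq=100 -> fresh
Step 1: SEND seq=281 -> fresh
Step 2: DROP seq=200 -> fresh
Step 3: SEND seq=302 -> fresh
Step 4: SEND seq=459 -> fresh
Step 5: SEND seq=479 -> fresh
Step 6: SEND seq=670 -> fresh

Answer: none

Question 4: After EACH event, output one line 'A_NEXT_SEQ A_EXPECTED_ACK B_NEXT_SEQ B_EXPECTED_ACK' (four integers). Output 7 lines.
281 200 200 281
459 200 200 459
459 200 302 459
459 200 479 459
583 200 479 583
583 200 670 583
583 200 870 583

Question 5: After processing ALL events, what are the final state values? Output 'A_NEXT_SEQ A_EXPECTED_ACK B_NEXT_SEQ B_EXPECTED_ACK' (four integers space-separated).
Answer: 583 200 870 583

Derivation:
After event 0: A_seq=281 A_ack=200 B_seq=200 B_ack=281
After event 1: A_seq=459 A_ack=200 B_seq=200 B_ack=459
After event 2: A_seq=459 A_ack=200 B_seq=302 B_ack=459
After event 3: A_seq=459 A_ack=200 B_seq=479 B_ack=459
After event 4: A_seq=583 A_ack=200 B_seq=479 B_ack=583
After event 5: A_seq=583 A_ack=200 B_seq=670 B_ack=583
After event 6: A_seq=583 A_ack=200 B_seq=870 B_ack=583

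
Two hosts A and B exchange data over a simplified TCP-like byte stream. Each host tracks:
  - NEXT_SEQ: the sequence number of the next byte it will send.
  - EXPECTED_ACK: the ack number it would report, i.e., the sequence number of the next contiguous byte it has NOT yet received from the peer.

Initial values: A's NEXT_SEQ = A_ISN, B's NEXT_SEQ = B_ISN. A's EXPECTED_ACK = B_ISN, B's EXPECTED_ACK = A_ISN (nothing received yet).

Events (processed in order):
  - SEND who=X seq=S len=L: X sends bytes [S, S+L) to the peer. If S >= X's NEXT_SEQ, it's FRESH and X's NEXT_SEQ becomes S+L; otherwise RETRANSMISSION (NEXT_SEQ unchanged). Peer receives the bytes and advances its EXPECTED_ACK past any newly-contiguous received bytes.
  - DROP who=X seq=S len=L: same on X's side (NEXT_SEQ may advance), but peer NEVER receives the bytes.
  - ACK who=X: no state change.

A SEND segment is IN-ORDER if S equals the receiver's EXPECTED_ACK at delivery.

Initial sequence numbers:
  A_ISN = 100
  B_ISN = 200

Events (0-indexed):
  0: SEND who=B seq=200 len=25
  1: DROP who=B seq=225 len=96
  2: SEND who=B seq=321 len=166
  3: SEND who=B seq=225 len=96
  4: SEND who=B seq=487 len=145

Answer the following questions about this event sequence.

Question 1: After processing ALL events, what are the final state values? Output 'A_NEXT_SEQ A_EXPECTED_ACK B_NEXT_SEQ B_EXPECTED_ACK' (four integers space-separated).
After event 0: A_seq=100 A_ack=225 B_seq=225 B_ack=100
After event 1: A_seq=100 A_ack=225 B_seq=321 B_ack=100
After event 2: A_seq=100 A_ack=225 B_seq=487 B_ack=100
After event 3: A_seq=100 A_ack=487 B_seq=487 B_ack=100
After event 4: A_seq=100 A_ack=632 B_seq=632 B_ack=100

Answer: 100 632 632 100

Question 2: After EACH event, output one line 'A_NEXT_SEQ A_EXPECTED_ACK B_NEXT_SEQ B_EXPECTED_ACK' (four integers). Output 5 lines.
100 225 225 100
100 225 321 100
100 225 487 100
100 487 487 100
100 632 632 100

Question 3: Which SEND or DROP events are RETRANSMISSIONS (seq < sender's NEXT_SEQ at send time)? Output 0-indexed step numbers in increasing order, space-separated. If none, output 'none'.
Step 0: SEND seq=200 -> fresh
Step 1: DROP seq=225 -> fresh
Step 2: SEND seq=321 -> fresh
Step 3: SEND seq=225 -> retransmit
Step 4: SEND seq=487 -> fresh

Answer: 3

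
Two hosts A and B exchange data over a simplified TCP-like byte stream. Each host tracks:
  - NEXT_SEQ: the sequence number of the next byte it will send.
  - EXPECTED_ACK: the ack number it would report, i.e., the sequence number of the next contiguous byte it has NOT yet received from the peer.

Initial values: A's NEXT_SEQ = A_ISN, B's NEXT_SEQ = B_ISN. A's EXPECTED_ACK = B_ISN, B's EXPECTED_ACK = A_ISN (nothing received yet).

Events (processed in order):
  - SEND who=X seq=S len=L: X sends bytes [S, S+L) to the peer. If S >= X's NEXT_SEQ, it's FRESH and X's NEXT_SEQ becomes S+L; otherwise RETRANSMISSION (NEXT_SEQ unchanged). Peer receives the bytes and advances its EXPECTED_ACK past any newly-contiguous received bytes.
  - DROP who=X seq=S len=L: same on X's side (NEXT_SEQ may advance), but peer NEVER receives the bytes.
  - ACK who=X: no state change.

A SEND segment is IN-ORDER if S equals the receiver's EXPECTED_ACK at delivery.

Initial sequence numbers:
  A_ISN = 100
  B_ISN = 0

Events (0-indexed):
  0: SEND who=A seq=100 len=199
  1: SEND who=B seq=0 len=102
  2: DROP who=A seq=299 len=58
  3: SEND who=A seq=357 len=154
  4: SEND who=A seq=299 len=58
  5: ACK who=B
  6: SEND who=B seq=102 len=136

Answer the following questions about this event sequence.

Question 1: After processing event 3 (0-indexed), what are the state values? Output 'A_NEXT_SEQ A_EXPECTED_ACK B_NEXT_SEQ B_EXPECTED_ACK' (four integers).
After event 0: A_seq=299 A_ack=0 B_seq=0 B_ack=299
After event 1: A_seq=299 A_ack=102 B_seq=102 B_ack=299
After event 2: A_seq=357 A_ack=102 B_seq=102 B_ack=299
After event 3: A_seq=511 A_ack=102 B_seq=102 B_ack=299

511 102 102 299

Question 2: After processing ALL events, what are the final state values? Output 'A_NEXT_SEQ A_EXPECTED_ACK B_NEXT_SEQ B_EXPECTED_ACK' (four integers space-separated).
Answer: 511 238 238 511

Derivation:
After event 0: A_seq=299 A_ack=0 B_seq=0 B_ack=299
After event 1: A_seq=299 A_ack=102 B_seq=102 B_ack=299
After event 2: A_seq=357 A_ack=102 B_seq=102 B_ack=299
After event 3: A_seq=511 A_ack=102 B_seq=102 B_ack=299
After event 4: A_seq=511 A_ack=102 B_seq=102 B_ack=511
After event 5: A_seq=511 A_ack=102 B_seq=102 B_ack=511
After event 6: A_seq=511 A_ack=238 B_seq=238 B_ack=511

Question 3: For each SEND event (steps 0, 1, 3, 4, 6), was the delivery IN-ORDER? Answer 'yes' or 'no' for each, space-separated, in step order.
Answer: yes yes no yes yes

Derivation:
Step 0: SEND seq=100 -> in-order
Step 1: SEND seq=0 -> in-order
Step 3: SEND seq=357 -> out-of-order
Step 4: SEND seq=299 -> in-order
Step 6: SEND seq=102 -> in-order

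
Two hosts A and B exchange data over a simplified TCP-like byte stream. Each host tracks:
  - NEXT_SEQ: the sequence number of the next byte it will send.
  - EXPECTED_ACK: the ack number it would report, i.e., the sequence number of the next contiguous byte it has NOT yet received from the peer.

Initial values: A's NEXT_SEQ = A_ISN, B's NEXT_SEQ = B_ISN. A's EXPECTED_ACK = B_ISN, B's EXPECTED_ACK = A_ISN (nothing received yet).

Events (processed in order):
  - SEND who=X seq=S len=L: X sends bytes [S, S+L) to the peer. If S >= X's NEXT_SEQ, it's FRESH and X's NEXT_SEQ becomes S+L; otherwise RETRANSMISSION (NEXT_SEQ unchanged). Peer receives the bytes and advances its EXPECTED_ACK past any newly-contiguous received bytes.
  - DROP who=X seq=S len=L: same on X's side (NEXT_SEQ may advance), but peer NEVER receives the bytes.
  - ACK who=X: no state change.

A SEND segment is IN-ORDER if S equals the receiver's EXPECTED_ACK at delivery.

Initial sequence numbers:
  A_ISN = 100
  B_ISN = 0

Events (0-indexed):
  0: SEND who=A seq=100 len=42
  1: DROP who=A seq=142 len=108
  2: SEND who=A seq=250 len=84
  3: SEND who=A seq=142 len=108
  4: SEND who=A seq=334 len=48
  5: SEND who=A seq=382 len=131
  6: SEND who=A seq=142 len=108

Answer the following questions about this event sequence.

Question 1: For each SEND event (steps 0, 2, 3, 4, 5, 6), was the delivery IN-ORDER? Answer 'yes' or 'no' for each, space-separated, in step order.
Answer: yes no yes yes yes no

Derivation:
Step 0: SEND seq=100 -> in-order
Step 2: SEND seq=250 -> out-of-order
Step 3: SEND seq=142 -> in-order
Step 4: SEND seq=334 -> in-order
Step 5: SEND seq=382 -> in-order
Step 6: SEND seq=142 -> out-of-order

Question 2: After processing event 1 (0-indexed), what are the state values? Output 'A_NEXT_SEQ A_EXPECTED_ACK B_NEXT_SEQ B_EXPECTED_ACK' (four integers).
After event 0: A_seq=142 A_ack=0 B_seq=0 B_ack=142
After event 1: A_seq=250 A_ack=0 B_seq=0 B_ack=142

250 0 0 142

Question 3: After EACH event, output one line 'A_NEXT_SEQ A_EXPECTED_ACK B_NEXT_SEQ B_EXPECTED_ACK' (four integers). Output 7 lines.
142 0 0 142
250 0 0 142
334 0 0 142
334 0 0 334
382 0 0 382
513 0 0 513
513 0 0 513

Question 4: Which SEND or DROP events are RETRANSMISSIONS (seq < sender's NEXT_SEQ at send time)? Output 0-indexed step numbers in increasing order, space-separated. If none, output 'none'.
Step 0: SEND seq=100 -> fresh
Step 1: DROP seq=142 -> fresh
Step 2: SEND seq=250 -> fresh
Step 3: SEND seq=142 -> retransmit
Step 4: SEND seq=334 -> fresh
Step 5: SEND seq=382 -> fresh
Step 6: SEND seq=142 -> retransmit

Answer: 3 6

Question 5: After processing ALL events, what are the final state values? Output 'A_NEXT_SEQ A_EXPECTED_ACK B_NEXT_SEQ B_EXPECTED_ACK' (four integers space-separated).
After event 0: A_seq=142 A_ack=0 B_seq=0 B_ack=142
After event 1: A_seq=250 A_ack=0 B_seq=0 B_ack=142
After event 2: A_seq=334 A_ack=0 B_seq=0 B_ack=142
After event 3: A_seq=334 A_ack=0 B_seq=0 B_ack=334
After event 4: A_seq=382 A_ack=0 B_seq=0 B_ack=382
After event 5: A_seq=513 A_ack=0 B_seq=0 B_ack=513
After event 6: A_seq=513 A_ack=0 B_seq=0 B_ack=513

Answer: 513 0 0 513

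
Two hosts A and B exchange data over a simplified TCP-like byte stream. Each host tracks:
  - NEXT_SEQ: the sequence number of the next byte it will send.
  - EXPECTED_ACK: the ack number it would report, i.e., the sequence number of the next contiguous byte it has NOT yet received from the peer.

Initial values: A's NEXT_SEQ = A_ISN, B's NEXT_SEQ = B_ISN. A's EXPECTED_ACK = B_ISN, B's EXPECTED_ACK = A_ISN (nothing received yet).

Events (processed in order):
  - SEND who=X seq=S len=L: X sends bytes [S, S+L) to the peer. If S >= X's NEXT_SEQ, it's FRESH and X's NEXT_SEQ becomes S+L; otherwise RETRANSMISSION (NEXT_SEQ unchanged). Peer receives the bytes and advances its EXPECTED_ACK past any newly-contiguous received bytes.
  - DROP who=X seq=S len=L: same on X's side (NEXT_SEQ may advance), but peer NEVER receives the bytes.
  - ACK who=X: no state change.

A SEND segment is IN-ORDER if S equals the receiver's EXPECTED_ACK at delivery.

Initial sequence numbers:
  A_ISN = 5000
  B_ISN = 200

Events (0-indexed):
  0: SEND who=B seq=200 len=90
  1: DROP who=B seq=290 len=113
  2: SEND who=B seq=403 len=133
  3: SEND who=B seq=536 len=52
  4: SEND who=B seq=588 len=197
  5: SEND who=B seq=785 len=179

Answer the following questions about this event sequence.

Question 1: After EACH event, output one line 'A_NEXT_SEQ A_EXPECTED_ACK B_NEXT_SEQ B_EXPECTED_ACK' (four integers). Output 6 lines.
5000 290 290 5000
5000 290 403 5000
5000 290 536 5000
5000 290 588 5000
5000 290 785 5000
5000 290 964 5000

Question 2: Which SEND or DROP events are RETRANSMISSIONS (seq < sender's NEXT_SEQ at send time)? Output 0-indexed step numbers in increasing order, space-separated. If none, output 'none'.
Answer: none

Derivation:
Step 0: SEND seq=200 -> fresh
Step 1: DROP seq=290 -> fresh
Step 2: SEND seq=403 -> fresh
Step 3: SEND seq=536 -> fresh
Step 4: SEND seq=588 -> fresh
Step 5: SEND seq=785 -> fresh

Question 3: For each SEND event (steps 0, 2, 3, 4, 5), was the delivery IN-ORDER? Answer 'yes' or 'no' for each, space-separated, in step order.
Answer: yes no no no no

Derivation:
Step 0: SEND seq=200 -> in-order
Step 2: SEND seq=403 -> out-of-order
Step 3: SEND seq=536 -> out-of-order
Step 4: SEND seq=588 -> out-of-order
Step 5: SEND seq=785 -> out-of-order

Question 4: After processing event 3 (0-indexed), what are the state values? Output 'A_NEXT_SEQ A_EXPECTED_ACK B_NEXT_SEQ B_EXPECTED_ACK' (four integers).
After event 0: A_seq=5000 A_ack=290 B_seq=290 B_ack=5000
After event 1: A_seq=5000 A_ack=290 B_seq=403 B_ack=5000
After event 2: A_seq=5000 A_ack=290 B_seq=536 B_ack=5000
After event 3: A_seq=5000 A_ack=290 B_seq=588 B_ack=5000

5000 290 588 5000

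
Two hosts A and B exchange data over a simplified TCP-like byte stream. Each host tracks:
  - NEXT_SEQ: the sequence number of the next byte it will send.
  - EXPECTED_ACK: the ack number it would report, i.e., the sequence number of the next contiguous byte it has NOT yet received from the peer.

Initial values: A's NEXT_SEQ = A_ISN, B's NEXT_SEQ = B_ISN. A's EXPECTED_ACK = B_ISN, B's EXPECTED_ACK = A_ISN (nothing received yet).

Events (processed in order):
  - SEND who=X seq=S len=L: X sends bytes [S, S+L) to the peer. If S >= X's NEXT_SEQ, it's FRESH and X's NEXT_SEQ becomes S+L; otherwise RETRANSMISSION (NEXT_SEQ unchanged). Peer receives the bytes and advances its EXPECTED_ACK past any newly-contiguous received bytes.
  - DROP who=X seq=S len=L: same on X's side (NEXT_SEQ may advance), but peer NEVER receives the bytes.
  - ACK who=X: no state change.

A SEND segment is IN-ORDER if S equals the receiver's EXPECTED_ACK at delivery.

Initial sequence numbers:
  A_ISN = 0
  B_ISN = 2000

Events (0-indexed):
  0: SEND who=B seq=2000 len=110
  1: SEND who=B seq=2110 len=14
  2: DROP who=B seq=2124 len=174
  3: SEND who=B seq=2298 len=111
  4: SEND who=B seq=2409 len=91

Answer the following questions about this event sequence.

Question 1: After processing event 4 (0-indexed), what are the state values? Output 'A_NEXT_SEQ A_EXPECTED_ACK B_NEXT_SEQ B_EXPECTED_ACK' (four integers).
After event 0: A_seq=0 A_ack=2110 B_seq=2110 B_ack=0
After event 1: A_seq=0 A_ack=2124 B_seq=2124 B_ack=0
After event 2: A_seq=0 A_ack=2124 B_seq=2298 B_ack=0
After event 3: A_seq=0 A_ack=2124 B_seq=2409 B_ack=0
After event 4: A_seq=0 A_ack=2124 B_seq=2500 B_ack=0

0 2124 2500 0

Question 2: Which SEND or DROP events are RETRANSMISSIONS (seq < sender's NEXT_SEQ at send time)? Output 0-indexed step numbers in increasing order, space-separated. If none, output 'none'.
Answer: none

Derivation:
Step 0: SEND seq=2000 -> fresh
Step 1: SEND seq=2110 -> fresh
Step 2: DROP seq=2124 -> fresh
Step 3: SEND seq=2298 -> fresh
Step 4: SEND seq=2409 -> fresh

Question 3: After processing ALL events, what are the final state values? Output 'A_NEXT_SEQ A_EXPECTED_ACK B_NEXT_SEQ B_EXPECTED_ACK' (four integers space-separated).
Answer: 0 2124 2500 0

Derivation:
After event 0: A_seq=0 A_ack=2110 B_seq=2110 B_ack=0
After event 1: A_seq=0 A_ack=2124 B_seq=2124 B_ack=0
After event 2: A_seq=0 A_ack=2124 B_seq=2298 B_ack=0
After event 3: A_seq=0 A_ack=2124 B_seq=2409 B_ack=0
After event 4: A_seq=0 A_ack=2124 B_seq=2500 B_ack=0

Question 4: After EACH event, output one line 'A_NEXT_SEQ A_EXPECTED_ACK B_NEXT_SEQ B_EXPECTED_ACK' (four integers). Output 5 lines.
0 2110 2110 0
0 2124 2124 0
0 2124 2298 0
0 2124 2409 0
0 2124 2500 0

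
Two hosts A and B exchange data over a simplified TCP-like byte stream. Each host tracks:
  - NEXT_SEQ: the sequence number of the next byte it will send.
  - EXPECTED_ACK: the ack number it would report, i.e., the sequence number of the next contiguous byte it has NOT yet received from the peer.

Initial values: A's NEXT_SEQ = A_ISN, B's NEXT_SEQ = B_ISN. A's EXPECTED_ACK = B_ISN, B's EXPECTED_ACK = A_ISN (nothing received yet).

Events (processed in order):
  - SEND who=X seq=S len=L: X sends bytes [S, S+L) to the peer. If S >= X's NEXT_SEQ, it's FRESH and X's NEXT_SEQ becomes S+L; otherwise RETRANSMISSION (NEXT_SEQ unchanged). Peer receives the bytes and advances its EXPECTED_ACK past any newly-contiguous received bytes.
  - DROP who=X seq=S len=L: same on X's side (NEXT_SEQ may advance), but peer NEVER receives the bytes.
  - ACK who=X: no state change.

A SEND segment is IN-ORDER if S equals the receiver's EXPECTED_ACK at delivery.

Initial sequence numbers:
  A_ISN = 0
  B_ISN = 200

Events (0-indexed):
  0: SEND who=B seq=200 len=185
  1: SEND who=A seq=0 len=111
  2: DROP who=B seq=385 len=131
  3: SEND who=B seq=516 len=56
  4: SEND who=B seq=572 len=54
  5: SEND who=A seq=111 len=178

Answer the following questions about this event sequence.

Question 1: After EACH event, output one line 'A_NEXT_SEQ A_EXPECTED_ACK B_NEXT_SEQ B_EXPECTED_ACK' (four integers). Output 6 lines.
0 385 385 0
111 385 385 111
111 385 516 111
111 385 572 111
111 385 626 111
289 385 626 289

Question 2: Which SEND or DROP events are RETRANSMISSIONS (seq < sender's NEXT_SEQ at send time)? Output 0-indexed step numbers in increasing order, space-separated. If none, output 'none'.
Answer: none

Derivation:
Step 0: SEND seq=200 -> fresh
Step 1: SEND seq=0 -> fresh
Step 2: DROP seq=385 -> fresh
Step 3: SEND seq=516 -> fresh
Step 4: SEND seq=572 -> fresh
Step 5: SEND seq=111 -> fresh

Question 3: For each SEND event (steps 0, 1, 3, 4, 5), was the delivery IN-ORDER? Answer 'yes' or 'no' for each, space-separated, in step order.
Step 0: SEND seq=200 -> in-order
Step 1: SEND seq=0 -> in-order
Step 3: SEND seq=516 -> out-of-order
Step 4: SEND seq=572 -> out-of-order
Step 5: SEND seq=111 -> in-order

Answer: yes yes no no yes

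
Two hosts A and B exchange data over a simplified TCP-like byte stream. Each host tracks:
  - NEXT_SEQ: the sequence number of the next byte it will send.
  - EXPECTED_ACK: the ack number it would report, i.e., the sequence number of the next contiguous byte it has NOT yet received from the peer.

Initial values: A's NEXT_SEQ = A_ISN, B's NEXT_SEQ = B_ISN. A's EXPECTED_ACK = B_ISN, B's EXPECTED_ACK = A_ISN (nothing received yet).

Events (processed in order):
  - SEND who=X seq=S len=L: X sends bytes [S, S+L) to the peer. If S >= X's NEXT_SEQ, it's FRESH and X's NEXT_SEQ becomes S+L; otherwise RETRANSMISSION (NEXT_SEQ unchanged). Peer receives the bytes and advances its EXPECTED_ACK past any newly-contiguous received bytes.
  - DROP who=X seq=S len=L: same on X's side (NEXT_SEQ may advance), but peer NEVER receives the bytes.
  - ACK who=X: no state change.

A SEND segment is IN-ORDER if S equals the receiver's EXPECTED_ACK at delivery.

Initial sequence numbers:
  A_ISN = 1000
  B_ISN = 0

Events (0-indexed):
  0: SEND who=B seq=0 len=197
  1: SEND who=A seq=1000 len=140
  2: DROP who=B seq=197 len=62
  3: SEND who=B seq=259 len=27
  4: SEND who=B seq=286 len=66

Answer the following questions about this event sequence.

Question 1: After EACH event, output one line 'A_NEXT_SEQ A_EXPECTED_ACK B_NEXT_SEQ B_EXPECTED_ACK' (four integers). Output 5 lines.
1000 197 197 1000
1140 197 197 1140
1140 197 259 1140
1140 197 286 1140
1140 197 352 1140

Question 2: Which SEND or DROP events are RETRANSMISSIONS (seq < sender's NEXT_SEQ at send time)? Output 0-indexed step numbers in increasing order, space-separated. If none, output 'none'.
Answer: none

Derivation:
Step 0: SEND seq=0 -> fresh
Step 1: SEND seq=1000 -> fresh
Step 2: DROP seq=197 -> fresh
Step 3: SEND seq=259 -> fresh
Step 4: SEND seq=286 -> fresh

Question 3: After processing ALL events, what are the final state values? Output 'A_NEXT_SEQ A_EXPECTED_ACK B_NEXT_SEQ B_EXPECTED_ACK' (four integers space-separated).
After event 0: A_seq=1000 A_ack=197 B_seq=197 B_ack=1000
After event 1: A_seq=1140 A_ack=197 B_seq=197 B_ack=1140
After event 2: A_seq=1140 A_ack=197 B_seq=259 B_ack=1140
After event 3: A_seq=1140 A_ack=197 B_seq=286 B_ack=1140
After event 4: A_seq=1140 A_ack=197 B_seq=352 B_ack=1140

Answer: 1140 197 352 1140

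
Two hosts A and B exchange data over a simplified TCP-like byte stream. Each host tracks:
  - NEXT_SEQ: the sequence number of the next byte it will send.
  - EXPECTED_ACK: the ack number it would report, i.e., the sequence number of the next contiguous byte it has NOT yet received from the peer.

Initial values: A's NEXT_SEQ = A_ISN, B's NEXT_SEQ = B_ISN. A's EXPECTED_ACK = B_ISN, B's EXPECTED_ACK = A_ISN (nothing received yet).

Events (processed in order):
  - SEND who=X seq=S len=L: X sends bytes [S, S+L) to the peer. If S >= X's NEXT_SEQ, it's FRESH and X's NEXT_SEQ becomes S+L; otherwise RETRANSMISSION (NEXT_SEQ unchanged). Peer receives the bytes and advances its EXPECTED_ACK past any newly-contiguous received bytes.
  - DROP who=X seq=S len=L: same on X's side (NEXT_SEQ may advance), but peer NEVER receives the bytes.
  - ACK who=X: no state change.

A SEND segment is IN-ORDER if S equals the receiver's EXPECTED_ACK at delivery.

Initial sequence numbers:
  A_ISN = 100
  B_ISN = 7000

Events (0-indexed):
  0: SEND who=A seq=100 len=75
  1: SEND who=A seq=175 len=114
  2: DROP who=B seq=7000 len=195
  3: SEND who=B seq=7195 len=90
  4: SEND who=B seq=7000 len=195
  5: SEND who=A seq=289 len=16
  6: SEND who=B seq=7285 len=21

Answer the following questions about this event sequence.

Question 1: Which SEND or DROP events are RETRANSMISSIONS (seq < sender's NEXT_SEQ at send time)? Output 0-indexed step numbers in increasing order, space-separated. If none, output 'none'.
Answer: 4

Derivation:
Step 0: SEND seq=100 -> fresh
Step 1: SEND seq=175 -> fresh
Step 2: DROP seq=7000 -> fresh
Step 3: SEND seq=7195 -> fresh
Step 4: SEND seq=7000 -> retransmit
Step 5: SEND seq=289 -> fresh
Step 6: SEND seq=7285 -> fresh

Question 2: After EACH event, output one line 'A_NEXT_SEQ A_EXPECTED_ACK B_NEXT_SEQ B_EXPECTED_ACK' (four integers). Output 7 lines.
175 7000 7000 175
289 7000 7000 289
289 7000 7195 289
289 7000 7285 289
289 7285 7285 289
305 7285 7285 305
305 7306 7306 305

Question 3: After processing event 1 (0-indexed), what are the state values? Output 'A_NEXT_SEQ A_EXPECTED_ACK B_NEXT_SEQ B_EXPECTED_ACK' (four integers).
After event 0: A_seq=175 A_ack=7000 B_seq=7000 B_ack=175
After event 1: A_seq=289 A_ack=7000 B_seq=7000 B_ack=289

289 7000 7000 289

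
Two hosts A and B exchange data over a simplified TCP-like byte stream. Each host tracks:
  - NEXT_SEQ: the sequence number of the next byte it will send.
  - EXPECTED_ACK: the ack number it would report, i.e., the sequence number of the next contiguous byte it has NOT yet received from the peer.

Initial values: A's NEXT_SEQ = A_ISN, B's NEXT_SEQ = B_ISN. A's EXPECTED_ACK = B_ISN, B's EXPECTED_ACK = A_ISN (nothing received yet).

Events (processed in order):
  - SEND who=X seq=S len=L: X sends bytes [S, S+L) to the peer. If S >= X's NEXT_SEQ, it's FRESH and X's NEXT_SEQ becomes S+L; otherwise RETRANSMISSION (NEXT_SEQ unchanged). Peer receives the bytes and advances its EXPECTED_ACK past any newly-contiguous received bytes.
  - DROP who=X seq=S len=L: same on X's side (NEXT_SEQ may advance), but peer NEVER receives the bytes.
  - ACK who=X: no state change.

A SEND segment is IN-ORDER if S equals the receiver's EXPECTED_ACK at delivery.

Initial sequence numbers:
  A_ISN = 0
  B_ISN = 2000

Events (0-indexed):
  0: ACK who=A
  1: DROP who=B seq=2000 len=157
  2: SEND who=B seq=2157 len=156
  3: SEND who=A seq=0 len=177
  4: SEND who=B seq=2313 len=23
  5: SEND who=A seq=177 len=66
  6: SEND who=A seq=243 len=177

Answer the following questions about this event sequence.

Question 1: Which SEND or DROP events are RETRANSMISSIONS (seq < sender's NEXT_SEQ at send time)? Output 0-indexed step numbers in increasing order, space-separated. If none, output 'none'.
Answer: none

Derivation:
Step 1: DROP seq=2000 -> fresh
Step 2: SEND seq=2157 -> fresh
Step 3: SEND seq=0 -> fresh
Step 4: SEND seq=2313 -> fresh
Step 5: SEND seq=177 -> fresh
Step 6: SEND seq=243 -> fresh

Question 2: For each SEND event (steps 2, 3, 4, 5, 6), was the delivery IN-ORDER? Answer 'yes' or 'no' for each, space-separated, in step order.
Answer: no yes no yes yes

Derivation:
Step 2: SEND seq=2157 -> out-of-order
Step 3: SEND seq=0 -> in-order
Step 4: SEND seq=2313 -> out-of-order
Step 5: SEND seq=177 -> in-order
Step 6: SEND seq=243 -> in-order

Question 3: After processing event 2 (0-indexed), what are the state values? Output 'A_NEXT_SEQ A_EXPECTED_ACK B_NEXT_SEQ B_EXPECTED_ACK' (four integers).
After event 0: A_seq=0 A_ack=2000 B_seq=2000 B_ack=0
After event 1: A_seq=0 A_ack=2000 B_seq=2157 B_ack=0
After event 2: A_seq=0 A_ack=2000 B_seq=2313 B_ack=0

0 2000 2313 0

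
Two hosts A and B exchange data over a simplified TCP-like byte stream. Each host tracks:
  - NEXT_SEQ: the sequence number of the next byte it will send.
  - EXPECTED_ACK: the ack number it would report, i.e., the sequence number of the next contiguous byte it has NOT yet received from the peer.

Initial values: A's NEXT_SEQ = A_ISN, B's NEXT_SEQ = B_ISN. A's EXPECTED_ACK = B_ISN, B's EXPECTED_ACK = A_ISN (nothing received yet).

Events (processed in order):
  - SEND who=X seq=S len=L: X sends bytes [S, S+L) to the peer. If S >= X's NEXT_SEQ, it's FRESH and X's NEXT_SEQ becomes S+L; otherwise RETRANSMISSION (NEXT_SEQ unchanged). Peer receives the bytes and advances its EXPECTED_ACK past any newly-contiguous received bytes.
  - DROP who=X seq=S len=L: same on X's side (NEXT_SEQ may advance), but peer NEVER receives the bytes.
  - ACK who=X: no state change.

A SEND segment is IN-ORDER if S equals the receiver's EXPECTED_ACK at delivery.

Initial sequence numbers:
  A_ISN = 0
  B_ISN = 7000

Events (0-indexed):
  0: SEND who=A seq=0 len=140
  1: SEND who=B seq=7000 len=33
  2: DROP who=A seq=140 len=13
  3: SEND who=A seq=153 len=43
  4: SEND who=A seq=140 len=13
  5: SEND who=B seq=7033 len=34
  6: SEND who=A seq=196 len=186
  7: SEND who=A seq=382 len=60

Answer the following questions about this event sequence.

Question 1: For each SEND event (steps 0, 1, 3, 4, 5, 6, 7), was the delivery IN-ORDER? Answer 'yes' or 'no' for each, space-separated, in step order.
Step 0: SEND seq=0 -> in-order
Step 1: SEND seq=7000 -> in-order
Step 3: SEND seq=153 -> out-of-order
Step 4: SEND seq=140 -> in-order
Step 5: SEND seq=7033 -> in-order
Step 6: SEND seq=196 -> in-order
Step 7: SEND seq=382 -> in-order

Answer: yes yes no yes yes yes yes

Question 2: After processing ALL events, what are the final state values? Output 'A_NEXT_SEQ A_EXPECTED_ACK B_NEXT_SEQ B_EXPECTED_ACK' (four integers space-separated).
After event 0: A_seq=140 A_ack=7000 B_seq=7000 B_ack=140
After event 1: A_seq=140 A_ack=7033 B_seq=7033 B_ack=140
After event 2: A_seq=153 A_ack=7033 B_seq=7033 B_ack=140
After event 3: A_seq=196 A_ack=7033 B_seq=7033 B_ack=140
After event 4: A_seq=196 A_ack=7033 B_seq=7033 B_ack=196
After event 5: A_seq=196 A_ack=7067 B_seq=7067 B_ack=196
After event 6: A_seq=382 A_ack=7067 B_seq=7067 B_ack=382
After event 7: A_seq=442 A_ack=7067 B_seq=7067 B_ack=442

Answer: 442 7067 7067 442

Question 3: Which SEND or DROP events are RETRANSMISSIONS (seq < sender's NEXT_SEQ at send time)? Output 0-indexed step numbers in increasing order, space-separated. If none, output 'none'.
Answer: 4

Derivation:
Step 0: SEND seq=0 -> fresh
Step 1: SEND seq=7000 -> fresh
Step 2: DROP seq=140 -> fresh
Step 3: SEND seq=153 -> fresh
Step 4: SEND seq=140 -> retransmit
Step 5: SEND seq=7033 -> fresh
Step 6: SEND seq=196 -> fresh
Step 7: SEND seq=382 -> fresh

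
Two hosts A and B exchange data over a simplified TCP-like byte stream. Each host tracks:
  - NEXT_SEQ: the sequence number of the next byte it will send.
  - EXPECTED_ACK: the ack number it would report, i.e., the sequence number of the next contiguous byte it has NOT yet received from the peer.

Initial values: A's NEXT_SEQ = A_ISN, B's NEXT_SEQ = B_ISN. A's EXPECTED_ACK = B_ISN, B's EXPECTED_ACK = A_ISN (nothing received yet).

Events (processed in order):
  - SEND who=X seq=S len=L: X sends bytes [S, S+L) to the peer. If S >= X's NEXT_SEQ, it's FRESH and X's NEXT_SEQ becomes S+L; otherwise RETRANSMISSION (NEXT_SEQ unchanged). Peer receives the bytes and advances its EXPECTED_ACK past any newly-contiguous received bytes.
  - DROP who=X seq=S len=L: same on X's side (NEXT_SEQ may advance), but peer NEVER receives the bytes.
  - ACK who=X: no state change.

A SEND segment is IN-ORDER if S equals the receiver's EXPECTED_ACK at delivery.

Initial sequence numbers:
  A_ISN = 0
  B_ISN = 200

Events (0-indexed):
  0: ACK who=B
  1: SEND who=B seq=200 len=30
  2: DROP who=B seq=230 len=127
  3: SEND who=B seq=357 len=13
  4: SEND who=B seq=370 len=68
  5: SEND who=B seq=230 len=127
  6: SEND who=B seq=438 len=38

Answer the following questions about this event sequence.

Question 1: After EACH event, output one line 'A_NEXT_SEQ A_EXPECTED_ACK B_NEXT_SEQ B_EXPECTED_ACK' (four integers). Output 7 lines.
0 200 200 0
0 230 230 0
0 230 357 0
0 230 370 0
0 230 438 0
0 438 438 0
0 476 476 0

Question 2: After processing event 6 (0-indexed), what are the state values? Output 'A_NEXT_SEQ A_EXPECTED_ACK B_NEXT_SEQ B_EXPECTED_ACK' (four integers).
After event 0: A_seq=0 A_ack=200 B_seq=200 B_ack=0
After event 1: A_seq=0 A_ack=230 B_seq=230 B_ack=0
After event 2: A_seq=0 A_ack=230 B_seq=357 B_ack=0
After event 3: A_seq=0 A_ack=230 B_seq=370 B_ack=0
After event 4: A_seq=0 A_ack=230 B_seq=438 B_ack=0
After event 5: A_seq=0 A_ack=438 B_seq=438 B_ack=0
After event 6: A_seq=0 A_ack=476 B_seq=476 B_ack=0

0 476 476 0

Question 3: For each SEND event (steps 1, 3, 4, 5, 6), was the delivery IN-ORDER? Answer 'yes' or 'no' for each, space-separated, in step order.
Answer: yes no no yes yes

Derivation:
Step 1: SEND seq=200 -> in-order
Step 3: SEND seq=357 -> out-of-order
Step 4: SEND seq=370 -> out-of-order
Step 5: SEND seq=230 -> in-order
Step 6: SEND seq=438 -> in-order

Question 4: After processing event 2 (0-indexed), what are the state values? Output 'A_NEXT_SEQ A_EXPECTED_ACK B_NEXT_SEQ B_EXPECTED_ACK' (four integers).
After event 0: A_seq=0 A_ack=200 B_seq=200 B_ack=0
After event 1: A_seq=0 A_ack=230 B_seq=230 B_ack=0
After event 2: A_seq=0 A_ack=230 B_seq=357 B_ack=0

0 230 357 0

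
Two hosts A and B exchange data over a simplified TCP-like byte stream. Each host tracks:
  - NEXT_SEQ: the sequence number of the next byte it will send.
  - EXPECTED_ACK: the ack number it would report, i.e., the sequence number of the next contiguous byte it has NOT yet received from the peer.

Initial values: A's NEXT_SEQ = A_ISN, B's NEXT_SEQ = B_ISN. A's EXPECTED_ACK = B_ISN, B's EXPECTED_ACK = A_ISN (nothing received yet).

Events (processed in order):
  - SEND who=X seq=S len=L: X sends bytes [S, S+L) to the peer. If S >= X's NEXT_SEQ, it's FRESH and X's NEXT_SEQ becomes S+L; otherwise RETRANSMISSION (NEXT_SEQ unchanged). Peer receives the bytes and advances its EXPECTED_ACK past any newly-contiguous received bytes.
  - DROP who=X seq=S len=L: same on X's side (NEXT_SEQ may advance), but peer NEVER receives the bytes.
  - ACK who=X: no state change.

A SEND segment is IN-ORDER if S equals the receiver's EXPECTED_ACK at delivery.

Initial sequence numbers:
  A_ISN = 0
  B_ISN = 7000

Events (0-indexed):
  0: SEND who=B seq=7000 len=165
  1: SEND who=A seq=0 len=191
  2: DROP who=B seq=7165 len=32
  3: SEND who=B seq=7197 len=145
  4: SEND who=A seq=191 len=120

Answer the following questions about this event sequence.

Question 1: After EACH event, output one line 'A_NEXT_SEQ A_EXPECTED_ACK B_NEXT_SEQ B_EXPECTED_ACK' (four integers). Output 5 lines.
0 7165 7165 0
191 7165 7165 191
191 7165 7197 191
191 7165 7342 191
311 7165 7342 311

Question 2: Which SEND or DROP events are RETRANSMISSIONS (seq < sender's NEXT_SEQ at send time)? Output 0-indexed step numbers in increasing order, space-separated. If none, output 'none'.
Step 0: SEND seq=7000 -> fresh
Step 1: SEND seq=0 -> fresh
Step 2: DROP seq=7165 -> fresh
Step 3: SEND seq=7197 -> fresh
Step 4: SEND seq=191 -> fresh

Answer: none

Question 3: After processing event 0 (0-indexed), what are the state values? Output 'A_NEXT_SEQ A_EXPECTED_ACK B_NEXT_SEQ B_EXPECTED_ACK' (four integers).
After event 0: A_seq=0 A_ack=7165 B_seq=7165 B_ack=0

0 7165 7165 0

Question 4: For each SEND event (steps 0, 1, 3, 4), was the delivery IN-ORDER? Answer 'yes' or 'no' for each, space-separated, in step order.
Step 0: SEND seq=7000 -> in-order
Step 1: SEND seq=0 -> in-order
Step 3: SEND seq=7197 -> out-of-order
Step 4: SEND seq=191 -> in-order

Answer: yes yes no yes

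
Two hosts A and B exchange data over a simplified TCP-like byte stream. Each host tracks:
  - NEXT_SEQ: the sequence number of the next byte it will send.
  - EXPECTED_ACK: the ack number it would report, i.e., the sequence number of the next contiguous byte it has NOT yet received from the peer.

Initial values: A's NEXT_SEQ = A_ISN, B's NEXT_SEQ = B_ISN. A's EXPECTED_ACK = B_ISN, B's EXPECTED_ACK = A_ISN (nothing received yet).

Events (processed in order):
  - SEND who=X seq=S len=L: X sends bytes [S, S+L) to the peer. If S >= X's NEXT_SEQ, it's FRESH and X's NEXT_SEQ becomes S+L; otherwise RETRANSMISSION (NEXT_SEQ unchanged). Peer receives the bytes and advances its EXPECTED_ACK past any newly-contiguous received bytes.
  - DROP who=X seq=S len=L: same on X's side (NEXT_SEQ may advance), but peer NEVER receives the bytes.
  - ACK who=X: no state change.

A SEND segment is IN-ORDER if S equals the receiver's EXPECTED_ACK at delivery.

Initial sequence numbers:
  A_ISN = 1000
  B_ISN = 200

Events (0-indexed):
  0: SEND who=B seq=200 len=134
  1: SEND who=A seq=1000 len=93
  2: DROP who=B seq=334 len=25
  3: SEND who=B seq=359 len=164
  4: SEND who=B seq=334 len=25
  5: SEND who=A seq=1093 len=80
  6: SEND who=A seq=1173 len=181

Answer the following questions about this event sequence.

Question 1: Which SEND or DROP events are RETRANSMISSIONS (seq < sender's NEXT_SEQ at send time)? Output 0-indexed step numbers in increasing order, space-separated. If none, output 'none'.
Step 0: SEND seq=200 -> fresh
Step 1: SEND seq=1000 -> fresh
Step 2: DROP seq=334 -> fresh
Step 3: SEND seq=359 -> fresh
Step 4: SEND seq=334 -> retransmit
Step 5: SEND seq=1093 -> fresh
Step 6: SEND seq=1173 -> fresh

Answer: 4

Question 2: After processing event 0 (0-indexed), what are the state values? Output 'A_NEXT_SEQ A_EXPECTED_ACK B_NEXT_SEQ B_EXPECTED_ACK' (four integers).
After event 0: A_seq=1000 A_ack=334 B_seq=334 B_ack=1000

1000 334 334 1000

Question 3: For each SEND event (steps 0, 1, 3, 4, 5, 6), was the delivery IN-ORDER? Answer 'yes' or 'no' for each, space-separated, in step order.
Answer: yes yes no yes yes yes

Derivation:
Step 0: SEND seq=200 -> in-order
Step 1: SEND seq=1000 -> in-order
Step 3: SEND seq=359 -> out-of-order
Step 4: SEND seq=334 -> in-order
Step 5: SEND seq=1093 -> in-order
Step 6: SEND seq=1173 -> in-order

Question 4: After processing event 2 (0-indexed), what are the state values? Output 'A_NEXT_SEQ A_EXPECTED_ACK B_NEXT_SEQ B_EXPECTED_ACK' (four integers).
After event 0: A_seq=1000 A_ack=334 B_seq=334 B_ack=1000
After event 1: A_seq=1093 A_ack=334 B_seq=334 B_ack=1093
After event 2: A_seq=1093 A_ack=334 B_seq=359 B_ack=1093

1093 334 359 1093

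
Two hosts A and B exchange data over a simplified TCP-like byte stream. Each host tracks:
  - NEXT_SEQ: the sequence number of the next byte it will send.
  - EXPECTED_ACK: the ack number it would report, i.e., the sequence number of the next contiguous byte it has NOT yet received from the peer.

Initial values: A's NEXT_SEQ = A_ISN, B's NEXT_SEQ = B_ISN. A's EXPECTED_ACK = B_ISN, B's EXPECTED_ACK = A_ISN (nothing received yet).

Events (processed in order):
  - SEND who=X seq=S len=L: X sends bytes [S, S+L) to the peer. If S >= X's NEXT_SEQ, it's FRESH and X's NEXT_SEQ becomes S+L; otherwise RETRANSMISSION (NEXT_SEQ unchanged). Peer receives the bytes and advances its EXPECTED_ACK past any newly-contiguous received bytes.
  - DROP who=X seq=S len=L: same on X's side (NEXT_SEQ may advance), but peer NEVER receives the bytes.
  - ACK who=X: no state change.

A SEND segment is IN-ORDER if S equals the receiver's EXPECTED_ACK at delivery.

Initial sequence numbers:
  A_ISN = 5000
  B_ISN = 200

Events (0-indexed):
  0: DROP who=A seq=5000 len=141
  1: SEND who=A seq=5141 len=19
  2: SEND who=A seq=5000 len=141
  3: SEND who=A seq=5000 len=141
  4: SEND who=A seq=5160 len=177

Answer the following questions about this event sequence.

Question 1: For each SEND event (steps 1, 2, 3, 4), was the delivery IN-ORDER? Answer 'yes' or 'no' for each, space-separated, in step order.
Step 1: SEND seq=5141 -> out-of-order
Step 2: SEND seq=5000 -> in-order
Step 3: SEND seq=5000 -> out-of-order
Step 4: SEND seq=5160 -> in-order

Answer: no yes no yes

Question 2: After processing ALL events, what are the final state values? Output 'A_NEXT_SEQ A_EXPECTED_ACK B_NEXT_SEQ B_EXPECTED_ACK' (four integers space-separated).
Answer: 5337 200 200 5337

Derivation:
After event 0: A_seq=5141 A_ack=200 B_seq=200 B_ack=5000
After event 1: A_seq=5160 A_ack=200 B_seq=200 B_ack=5000
After event 2: A_seq=5160 A_ack=200 B_seq=200 B_ack=5160
After event 3: A_seq=5160 A_ack=200 B_seq=200 B_ack=5160
After event 4: A_seq=5337 A_ack=200 B_seq=200 B_ack=5337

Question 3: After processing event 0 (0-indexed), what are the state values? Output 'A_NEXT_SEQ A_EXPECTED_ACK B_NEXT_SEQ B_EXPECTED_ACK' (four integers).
After event 0: A_seq=5141 A_ack=200 B_seq=200 B_ack=5000

5141 200 200 5000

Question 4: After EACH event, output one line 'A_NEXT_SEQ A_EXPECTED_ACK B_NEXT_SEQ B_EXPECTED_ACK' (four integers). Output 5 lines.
5141 200 200 5000
5160 200 200 5000
5160 200 200 5160
5160 200 200 5160
5337 200 200 5337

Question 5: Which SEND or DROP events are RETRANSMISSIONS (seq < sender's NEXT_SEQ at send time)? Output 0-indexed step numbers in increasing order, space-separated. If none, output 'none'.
Step 0: DROP seq=5000 -> fresh
Step 1: SEND seq=5141 -> fresh
Step 2: SEND seq=5000 -> retransmit
Step 3: SEND seq=5000 -> retransmit
Step 4: SEND seq=5160 -> fresh

Answer: 2 3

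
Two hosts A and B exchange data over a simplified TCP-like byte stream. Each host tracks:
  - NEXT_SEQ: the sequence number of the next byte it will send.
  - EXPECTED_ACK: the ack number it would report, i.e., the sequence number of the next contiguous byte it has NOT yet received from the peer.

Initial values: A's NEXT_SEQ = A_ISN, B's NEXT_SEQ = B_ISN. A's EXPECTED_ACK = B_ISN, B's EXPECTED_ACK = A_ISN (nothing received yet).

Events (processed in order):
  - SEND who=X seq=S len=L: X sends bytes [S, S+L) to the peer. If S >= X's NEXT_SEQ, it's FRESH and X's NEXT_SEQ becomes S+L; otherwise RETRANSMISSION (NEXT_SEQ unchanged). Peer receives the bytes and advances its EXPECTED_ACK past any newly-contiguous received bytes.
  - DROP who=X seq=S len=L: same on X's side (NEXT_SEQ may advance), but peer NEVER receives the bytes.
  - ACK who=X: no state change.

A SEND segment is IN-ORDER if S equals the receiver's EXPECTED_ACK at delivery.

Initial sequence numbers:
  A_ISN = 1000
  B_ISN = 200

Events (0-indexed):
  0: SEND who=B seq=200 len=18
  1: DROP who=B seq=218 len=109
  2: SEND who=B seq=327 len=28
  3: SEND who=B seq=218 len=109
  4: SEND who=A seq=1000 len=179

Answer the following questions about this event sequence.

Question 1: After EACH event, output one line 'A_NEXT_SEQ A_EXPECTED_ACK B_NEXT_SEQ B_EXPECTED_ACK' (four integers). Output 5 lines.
1000 218 218 1000
1000 218 327 1000
1000 218 355 1000
1000 355 355 1000
1179 355 355 1179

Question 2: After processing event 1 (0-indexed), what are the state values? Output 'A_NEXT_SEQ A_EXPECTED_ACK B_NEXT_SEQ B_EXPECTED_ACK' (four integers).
After event 0: A_seq=1000 A_ack=218 B_seq=218 B_ack=1000
After event 1: A_seq=1000 A_ack=218 B_seq=327 B_ack=1000

1000 218 327 1000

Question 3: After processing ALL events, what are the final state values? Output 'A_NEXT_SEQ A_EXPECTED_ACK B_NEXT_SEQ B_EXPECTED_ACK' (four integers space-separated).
After event 0: A_seq=1000 A_ack=218 B_seq=218 B_ack=1000
After event 1: A_seq=1000 A_ack=218 B_seq=327 B_ack=1000
After event 2: A_seq=1000 A_ack=218 B_seq=355 B_ack=1000
After event 3: A_seq=1000 A_ack=355 B_seq=355 B_ack=1000
After event 4: A_seq=1179 A_ack=355 B_seq=355 B_ack=1179

Answer: 1179 355 355 1179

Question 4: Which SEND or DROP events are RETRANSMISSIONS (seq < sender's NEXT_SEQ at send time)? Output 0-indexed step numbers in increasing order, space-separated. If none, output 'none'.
Step 0: SEND seq=200 -> fresh
Step 1: DROP seq=218 -> fresh
Step 2: SEND seq=327 -> fresh
Step 3: SEND seq=218 -> retransmit
Step 4: SEND seq=1000 -> fresh

Answer: 3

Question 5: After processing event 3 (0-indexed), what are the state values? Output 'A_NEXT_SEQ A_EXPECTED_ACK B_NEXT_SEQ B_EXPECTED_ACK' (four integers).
After event 0: A_seq=1000 A_ack=218 B_seq=218 B_ack=1000
After event 1: A_seq=1000 A_ack=218 B_seq=327 B_ack=1000
After event 2: A_seq=1000 A_ack=218 B_seq=355 B_ack=1000
After event 3: A_seq=1000 A_ack=355 B_seq=355 B_ack=1000

1000 355 355 1000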